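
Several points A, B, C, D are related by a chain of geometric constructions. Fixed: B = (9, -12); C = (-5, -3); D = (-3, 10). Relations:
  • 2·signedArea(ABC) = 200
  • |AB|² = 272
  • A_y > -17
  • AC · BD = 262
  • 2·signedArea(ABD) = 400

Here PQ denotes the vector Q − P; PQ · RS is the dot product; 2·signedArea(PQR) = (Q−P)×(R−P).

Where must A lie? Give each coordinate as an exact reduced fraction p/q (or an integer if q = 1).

A = (-7, -16)

1. A_x = -7  [2·signedArea(ABC) = 200 ∩ AC · BD = 262]
2. A_y = -16  [2·signedArea(ABC) = 200 ∩ AC · BD = 262]
   → A = (-7, -16)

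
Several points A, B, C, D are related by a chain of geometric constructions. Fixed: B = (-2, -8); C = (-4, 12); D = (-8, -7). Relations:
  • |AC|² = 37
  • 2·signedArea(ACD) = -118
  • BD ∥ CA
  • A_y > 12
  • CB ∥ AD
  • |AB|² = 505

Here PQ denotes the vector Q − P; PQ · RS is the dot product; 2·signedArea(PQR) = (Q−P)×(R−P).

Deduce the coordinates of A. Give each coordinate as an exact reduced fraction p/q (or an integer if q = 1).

A = (-10, 13)

1. A_x = -10  [CB ∥ AD ∩ BD ∥ CA]
2. A_y = 13  [CB ∥ AD ∩ BD ∥ CA]
   → A = (-10, 13)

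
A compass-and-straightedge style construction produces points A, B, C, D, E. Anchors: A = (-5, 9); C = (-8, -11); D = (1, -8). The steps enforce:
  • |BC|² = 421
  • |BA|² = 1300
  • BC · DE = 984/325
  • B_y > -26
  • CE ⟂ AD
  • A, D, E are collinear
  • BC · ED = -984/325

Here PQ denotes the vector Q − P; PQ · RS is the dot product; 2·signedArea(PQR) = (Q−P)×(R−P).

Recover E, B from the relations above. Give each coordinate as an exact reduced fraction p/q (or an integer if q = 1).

1. E_x = 307/325  [A, D, E are collinear ∩ CE ⟂ AD]
2. E_y = -2549/325  [A, D, E are collinear ∩ CE ⟂ AD]
   → E = (307/325, -2549/325)
3. B_x = 7  [line 18/325·x + -51/325·y + -1401/325 = 0 ∩ |BA|² = 1300]
4. B_y = -25  [line 18/325·x + -51/325·y + -1401/325 = 0 ∩ |BA|² = 1300]
   → B = (7, -25)

B = (7, -25)
E = (307/325, -2549/325)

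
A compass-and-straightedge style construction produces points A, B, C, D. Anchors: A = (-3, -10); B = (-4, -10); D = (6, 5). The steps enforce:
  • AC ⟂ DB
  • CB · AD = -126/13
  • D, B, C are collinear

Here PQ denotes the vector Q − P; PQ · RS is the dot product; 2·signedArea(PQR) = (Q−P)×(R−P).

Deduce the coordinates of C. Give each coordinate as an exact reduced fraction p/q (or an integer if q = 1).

1. C_x = -48/13  [D, B, C are collinear ∩ AC ⟂ DB]
2. C_y = -124/13  [D, B, C are collinear ∩ AC ⟂ DB]
   → C = (-48/13, -124/13)

C = (-48/13, -124/13)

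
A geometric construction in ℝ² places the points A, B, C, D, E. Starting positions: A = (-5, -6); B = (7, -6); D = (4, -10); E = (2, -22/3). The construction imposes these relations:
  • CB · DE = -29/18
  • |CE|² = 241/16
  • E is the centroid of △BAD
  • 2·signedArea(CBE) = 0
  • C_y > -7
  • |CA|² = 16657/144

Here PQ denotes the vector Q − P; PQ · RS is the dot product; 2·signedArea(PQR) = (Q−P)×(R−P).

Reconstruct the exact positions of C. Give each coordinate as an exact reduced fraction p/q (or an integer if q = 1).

C = (23/4, -19/3)

1. C_x = 23/4  [2·signedArea(CBE) = 0 ∩ CB · DE = -29/18]
2. C_y = -19/3  [2·signedArea(CBE) = 0 ∩ CB · DE = -29/18]
   → C = (23/4, -19/3)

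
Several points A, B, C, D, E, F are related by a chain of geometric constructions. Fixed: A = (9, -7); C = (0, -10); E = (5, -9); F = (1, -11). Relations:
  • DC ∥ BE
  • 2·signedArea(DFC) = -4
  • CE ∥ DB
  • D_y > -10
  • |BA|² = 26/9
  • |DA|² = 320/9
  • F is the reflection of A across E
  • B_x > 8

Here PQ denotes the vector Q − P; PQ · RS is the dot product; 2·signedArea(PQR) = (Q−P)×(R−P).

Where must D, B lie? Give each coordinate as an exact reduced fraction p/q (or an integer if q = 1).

B = (26/3, -26/3)
D = (11/3, -29/3)

1. D_x = 11/3  [line -1·x + -1·y + -6 = 0 ∩ |DA|² = 320/9]
2. D_y = -29/3  [line -1·x + -1·y + -6 = 0 ∩ |DA|² = 320/9]
   → D = (11/3, -29/3)
3. B_x = 26/3  [DC ∥ BE ∩ CE ∥ DB]
4. B_y = -26/3  [DC ∥ BE ∩ CE ∥ DB]
   → B = (26/3, -26/3)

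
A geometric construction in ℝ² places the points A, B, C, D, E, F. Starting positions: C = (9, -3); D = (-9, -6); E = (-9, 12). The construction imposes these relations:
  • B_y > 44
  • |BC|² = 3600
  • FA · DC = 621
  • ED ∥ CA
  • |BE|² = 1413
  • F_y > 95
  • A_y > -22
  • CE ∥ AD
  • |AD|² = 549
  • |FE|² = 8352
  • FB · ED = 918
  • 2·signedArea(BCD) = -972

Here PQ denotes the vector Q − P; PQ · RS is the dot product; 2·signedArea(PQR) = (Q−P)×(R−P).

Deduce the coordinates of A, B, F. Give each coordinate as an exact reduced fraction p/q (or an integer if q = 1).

1. A_x = 9  [CE ∥ AD ∩ ED ∥ CA]
2. A_y = -21  [CE ∥ AD ∩ ED ∥ CA]
   → A = (9, -21)
3. F_x = -45  [line -18·x + -3·y + -522 = 0 ∩ |FE|² = 8352]
4. F_y = 96  [line -18·x + -3·y + -522 = 0 ∩ |FE|² = 8352]
   → F = (-45, 96)
5. B_x = -27  [2·signedArea(BCD) = -972 ∩ FB · ED = 918]
6. B_y = 45  [2·signedArea(BCD) = -972 ∩ FB · ED = 918]
   → B = (-27, 45)

A = (9, -21)
B = (-27, 45)
F = (-45, 96)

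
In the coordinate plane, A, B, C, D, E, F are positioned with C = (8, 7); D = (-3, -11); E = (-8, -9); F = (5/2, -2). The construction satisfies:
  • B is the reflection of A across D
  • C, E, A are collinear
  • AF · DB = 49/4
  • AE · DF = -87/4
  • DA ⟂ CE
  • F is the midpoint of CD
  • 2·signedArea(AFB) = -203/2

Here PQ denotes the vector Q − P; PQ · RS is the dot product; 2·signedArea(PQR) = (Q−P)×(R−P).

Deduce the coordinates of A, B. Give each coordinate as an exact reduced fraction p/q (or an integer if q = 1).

1. A_x = -13/2  [C, E, A are collinear ∩ DA ⟂ CE]
2. A_y = -15/2  [C, E, A are collinear ∩ DA ⟂ CE]
   → A = (-13/2, -15/2)
3. B_x = 1/2  [B is the reflection of A across D]
4. B_y = -29/2  [B is the reflection of A across D]
   → B = (1/2, -29/2)

A = (-13/2, -15/2)
B = (1/2, -29/2)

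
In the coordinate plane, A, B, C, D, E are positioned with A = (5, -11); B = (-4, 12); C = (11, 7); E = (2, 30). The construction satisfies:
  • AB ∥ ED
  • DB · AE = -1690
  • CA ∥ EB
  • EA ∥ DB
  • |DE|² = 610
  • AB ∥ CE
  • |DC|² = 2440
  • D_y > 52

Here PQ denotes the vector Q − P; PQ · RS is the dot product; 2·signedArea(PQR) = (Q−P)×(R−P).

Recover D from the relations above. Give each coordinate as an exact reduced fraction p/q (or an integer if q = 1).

1. D_x = -7  [EA ∥ DB ∩ AB ∥ ED]
2. D_y = 53  [EA ∥ DB ∩ AB ∥ ED]
   → D = (-7, 53)

D = (-7, 53)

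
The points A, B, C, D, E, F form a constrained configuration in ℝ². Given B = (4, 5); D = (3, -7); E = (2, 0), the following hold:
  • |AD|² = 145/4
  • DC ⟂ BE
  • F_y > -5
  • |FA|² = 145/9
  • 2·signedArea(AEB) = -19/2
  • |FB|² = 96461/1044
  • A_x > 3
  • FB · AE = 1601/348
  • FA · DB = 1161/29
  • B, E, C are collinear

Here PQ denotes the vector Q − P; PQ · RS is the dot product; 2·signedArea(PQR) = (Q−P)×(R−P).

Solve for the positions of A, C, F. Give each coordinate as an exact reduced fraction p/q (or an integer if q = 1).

A = (7/2, -1)
C = (-8/29, -165/29)
F = (57/58, -359/87)

1. A_x = 7/2  [line -5·x + 2·y + 39/2 = 0 ∩ |AD|² = 145/4]
2. A_y = -1  [line -5·x + 2·y + 39/2 = 0 ∩ |AD|² = 145/4]
   → A = (7/2, -1)
3. C_x = -8/29  [B, E, C are collinear ∩ DC ⟂ BE]
4. C_y = -165/29  [B, E, C are collinear ∩ DC ⟂ BE]
   → C = (-8/29, -165/29)
5. F_x = 57/58  [FB · AE = 1601/348 ∩ FA · DB = 1161/29]
6. F_y = -359/87  [FB · AE = 1601/348 ∩ FA · DB = 1161/29]
   → F = (57/58, -359/87)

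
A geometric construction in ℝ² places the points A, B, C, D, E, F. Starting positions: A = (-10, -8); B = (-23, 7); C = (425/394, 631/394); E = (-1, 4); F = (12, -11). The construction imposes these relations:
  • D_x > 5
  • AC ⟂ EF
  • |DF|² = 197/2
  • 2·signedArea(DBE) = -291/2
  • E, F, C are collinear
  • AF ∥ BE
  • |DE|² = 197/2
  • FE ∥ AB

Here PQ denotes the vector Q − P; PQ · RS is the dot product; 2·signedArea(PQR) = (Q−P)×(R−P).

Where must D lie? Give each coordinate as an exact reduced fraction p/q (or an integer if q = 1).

1. D_x = 11/2  [line 3·x + 22·y + 121/2 = 0 ∩ |DE|² = 197/2]
2. D_y = -7/2  [line 3·x + 22·y + 121/2 = 0 ∩ |DE|² = 197/2]
   → D = (11/2, -7/2)

D = (11/2, -7/2)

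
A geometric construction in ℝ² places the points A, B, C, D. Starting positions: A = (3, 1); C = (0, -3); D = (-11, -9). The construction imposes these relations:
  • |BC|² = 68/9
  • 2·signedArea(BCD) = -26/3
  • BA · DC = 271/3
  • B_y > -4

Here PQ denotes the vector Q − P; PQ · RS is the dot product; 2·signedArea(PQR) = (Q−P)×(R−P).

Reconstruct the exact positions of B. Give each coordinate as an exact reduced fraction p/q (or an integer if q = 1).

B = (-8/3, -11/3)

1. B_x = -8/3  [BA · DC = 271/3 ∩ 2·signedArea(BCD) = -26/3]
2. B_y = -11/3  [BA · DC = 271/3 ∩ 2·signedArea(BCD) = -26/3]
   → B = (-8/3, -11/3)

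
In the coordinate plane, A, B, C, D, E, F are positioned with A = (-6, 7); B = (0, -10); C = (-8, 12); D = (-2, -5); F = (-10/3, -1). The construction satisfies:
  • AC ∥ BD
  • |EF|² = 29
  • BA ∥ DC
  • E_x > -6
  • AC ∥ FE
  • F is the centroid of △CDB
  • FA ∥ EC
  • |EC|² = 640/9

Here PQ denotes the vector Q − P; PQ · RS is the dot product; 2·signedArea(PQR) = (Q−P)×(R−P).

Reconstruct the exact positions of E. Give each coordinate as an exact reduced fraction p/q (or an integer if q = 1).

1. E_x = -16/3  [FA ∥ EC ∩ AC ∥ FE]
2. E_y = 4  [FA ∥ EC ∩ AC ∥ FE]
   → E = (-16/3, 4)

E = (-16/3, 4)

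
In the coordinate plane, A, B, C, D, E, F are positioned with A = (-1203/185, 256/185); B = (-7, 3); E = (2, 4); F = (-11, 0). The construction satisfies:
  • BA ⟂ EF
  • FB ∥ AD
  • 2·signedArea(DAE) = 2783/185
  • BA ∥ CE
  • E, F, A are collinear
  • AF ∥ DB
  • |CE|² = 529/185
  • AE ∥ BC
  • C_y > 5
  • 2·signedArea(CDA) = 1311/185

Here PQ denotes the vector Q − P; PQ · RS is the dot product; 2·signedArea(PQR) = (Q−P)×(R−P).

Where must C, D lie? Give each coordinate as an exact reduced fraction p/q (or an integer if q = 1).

C = (278/185, 1039/185)
D = (-463/185, 811/185)

1. C_x = 278/185  [BA ∥ CE ∩ AE ∥ BC]
2. C_y = 1039/185  [BA ∥ CE ∩ AE ∥ BC]
   → C = (278/185, 1039/185)
3. D_x = -463/185  [AF ∥ DB ∩ FB ∥ AD]
4. D_y = 811/185  [AF ∥ DB ∩ FB ∥ AD]
   → D = (-463/185, 811/185)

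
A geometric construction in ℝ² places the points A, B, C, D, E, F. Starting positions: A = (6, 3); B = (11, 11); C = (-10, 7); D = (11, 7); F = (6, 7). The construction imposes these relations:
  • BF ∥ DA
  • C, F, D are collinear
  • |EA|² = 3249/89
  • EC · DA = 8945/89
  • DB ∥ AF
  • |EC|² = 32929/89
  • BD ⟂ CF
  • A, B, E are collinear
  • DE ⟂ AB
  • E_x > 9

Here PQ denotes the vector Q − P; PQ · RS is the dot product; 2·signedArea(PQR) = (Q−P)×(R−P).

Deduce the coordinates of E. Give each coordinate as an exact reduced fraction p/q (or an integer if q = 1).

E = (819/89, 723/89)

1. E_x = 819/89  [A, B, E are collinear ∩ DE ⟂ AB]
2. E_y = 723/89  [A, B, E are collinear ∩ DE ⟂ AB]
   → E = (819/89, 723/89)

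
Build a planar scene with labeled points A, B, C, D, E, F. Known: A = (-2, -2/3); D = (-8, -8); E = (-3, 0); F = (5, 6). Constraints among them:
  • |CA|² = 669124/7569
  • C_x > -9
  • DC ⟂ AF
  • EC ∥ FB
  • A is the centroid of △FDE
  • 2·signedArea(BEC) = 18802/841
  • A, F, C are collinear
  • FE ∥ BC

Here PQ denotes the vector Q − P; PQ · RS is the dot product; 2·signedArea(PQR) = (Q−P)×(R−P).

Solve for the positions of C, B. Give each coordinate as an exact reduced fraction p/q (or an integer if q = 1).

1. C_x = -7408/841  [A, F, C are collinear ∩ DC ⟂ AF]
2. C_y = -6014/841  [A, F, C are collinear ∩ DC ⟂ AF]
   → C = (-7408/841, -6014/841)
3. B_x = -680/841  [FE ∥ BC ∩ EC ∥ FB]
4. B_y = -968/841  [FE ∥ BC ∩ EC ∥ FB]
   → B = (-680/841, -968/841)

B = (-680/841, -968/841)
C = (-7408/841, -6014/841)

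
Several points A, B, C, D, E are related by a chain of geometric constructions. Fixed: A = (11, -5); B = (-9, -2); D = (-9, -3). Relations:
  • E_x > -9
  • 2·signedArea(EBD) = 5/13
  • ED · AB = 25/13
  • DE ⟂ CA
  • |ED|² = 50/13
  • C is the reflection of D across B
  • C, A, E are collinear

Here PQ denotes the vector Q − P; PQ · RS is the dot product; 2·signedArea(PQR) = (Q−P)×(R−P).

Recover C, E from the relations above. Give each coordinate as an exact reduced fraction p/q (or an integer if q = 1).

C = (-9, -1)
E = (-112/13, -14/13)

1. C_x = -9  [C is the reflection of D across B]
2. C_y = -1  [C is the reflection of D across B]
   → C = (-9, -1)
3. E_x = -112/13  [C, A, E are collinear ∩ DE ⟂ CA]
4. E_y = -14/13  [C, A, E are collinear ∩ DE ⟂ CA]
   → E = (-112/13, -14/13)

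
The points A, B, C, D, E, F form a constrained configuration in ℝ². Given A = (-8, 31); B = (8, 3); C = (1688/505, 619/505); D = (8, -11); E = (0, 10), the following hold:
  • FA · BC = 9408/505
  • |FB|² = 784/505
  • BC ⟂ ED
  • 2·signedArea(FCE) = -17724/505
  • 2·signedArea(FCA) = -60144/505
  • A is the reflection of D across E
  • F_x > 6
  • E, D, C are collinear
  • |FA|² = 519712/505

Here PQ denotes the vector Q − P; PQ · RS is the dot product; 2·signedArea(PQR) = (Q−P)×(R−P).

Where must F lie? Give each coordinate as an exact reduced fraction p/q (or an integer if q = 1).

1. F_x = 3452/505  [line -15036/505·x + -5728/505·y + 117424/505 = 0 ∩ |FA|² = 519712/505]
2. F_y = 1291/505  [line -15036/505·x + -5728/505·y + 117424/505 = 0 ∩ |FA|² = 519712/505]
   → F = (3452/505, 1291/505)

F = (3452/505, 1291/505)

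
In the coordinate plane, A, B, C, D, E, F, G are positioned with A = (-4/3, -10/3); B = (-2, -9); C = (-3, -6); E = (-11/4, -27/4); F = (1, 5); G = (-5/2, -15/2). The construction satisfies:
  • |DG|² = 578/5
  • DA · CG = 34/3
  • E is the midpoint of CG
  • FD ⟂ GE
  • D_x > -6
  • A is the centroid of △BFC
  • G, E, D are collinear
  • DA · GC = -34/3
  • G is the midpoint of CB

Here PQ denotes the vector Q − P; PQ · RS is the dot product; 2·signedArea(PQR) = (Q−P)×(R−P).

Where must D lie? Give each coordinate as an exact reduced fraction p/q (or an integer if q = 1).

D = (-59/10, 27/10)

1. D_x = -59/10  [G, E, D are collinear ∩ FD ⟂ GE]
2. D_y = 27/10  [G, E, D are collinear ∩ FD ⟂ GE]
   → D = (-59/10, 27/10)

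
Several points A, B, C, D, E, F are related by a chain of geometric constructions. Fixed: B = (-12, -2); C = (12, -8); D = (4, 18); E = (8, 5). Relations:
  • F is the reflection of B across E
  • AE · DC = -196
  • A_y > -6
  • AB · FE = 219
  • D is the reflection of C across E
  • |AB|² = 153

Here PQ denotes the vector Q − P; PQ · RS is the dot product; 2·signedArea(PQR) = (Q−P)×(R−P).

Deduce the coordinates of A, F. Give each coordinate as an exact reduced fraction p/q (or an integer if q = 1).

A = (0, -5)
F = (28, 12)

1. A_x = 0  [line -8·x + 26·y + 130 = 0 ∩ |AB|² = 153]
2. A_y = -5  [line -8·x + 26·y + 130 = 0 ∩ |AB|² = 153]
   → A = (0, -5)
3. F_x = 28  [AB · FE = 219 ∩ F is the reflection of B across E]
4. F_y = 12  [AB · FE = 219 ∩ F is the reflection of B across E]
   → F = (28, 12)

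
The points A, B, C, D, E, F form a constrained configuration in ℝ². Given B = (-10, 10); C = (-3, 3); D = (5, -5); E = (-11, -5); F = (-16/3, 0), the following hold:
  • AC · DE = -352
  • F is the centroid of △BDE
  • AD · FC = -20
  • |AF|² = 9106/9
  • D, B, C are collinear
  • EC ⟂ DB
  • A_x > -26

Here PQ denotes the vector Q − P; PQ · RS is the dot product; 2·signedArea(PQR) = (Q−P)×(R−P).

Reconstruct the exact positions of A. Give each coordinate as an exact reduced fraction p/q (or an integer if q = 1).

1. A_x = -25  [AC · DE = -352 ∩ AD · FC = -20]
2. A_y = 25  [AC · DE = -352 ∩ AD · FC = -20]
   → A = (-25, 25)

A = (-25, 25)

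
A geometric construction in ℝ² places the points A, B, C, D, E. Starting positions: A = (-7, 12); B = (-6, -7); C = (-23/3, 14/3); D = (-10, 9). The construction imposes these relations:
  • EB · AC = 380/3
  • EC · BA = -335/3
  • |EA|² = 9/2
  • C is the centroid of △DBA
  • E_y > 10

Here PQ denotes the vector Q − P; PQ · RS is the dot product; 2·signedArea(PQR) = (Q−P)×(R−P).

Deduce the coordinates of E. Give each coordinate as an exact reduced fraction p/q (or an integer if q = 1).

E = (-17/2, 21/2)

1. E_x = -17/2  [EC · BA = -335/3 ∩ EB · AC = 380/3]
2. E_y = 21/2  [EC · BA = -335/3 ∩ EB · AC = 380/3]
   → E = (-17/2, 21/2)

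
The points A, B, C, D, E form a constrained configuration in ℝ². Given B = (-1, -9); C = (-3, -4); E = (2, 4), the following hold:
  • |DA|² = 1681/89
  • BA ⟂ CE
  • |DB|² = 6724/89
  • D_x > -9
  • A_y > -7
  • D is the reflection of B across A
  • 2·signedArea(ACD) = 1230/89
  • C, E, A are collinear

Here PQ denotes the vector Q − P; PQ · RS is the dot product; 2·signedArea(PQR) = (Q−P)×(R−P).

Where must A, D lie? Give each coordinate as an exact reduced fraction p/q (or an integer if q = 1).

1. A_x = -417/89  [C, E, A are collinear ∩ BA ⟂ CE]
2. A_y = -596/89  [C, E, A are collinear ∩ BA ⟂ CE]
   → A = (-417/89, -596/89)
3. D_x = -745/89  [D is the reflection of B across A]
4. D_y = -391/89  [D is the reflection of B across A]
   → D = (-745/89, -391/89)

A = (-417/89, -596/89)
D = (-745/89, -391/89)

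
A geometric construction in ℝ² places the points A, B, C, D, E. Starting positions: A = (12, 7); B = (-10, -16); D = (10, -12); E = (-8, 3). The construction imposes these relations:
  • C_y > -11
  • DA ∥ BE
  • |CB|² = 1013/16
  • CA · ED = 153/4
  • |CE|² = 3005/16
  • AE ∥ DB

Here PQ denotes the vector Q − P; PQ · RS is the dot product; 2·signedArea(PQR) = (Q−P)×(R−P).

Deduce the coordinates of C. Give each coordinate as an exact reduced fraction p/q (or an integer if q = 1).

1. C_x = -9/2  [line -18·x + 15·y + 291/4 = 0 ∩ |CB|² = 1013/16]
2. C_y = -41/4  [line -18·x + 15·y + 291/4 = 0 ∩ |CB|² = 1013/16]
   → C = (-9/2, -41/4)

C = (-9/2, -41/4)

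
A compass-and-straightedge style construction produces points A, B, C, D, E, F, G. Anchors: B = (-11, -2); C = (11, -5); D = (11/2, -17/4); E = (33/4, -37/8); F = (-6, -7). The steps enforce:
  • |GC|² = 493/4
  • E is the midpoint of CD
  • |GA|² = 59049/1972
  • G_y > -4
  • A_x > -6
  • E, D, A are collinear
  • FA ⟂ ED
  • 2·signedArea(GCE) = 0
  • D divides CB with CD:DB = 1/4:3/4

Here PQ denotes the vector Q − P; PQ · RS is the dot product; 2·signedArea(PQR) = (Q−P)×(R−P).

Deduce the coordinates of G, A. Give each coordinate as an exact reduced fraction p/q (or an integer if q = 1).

A = (-2673/493, -1361/493)
G = (0, -7/2)

1. G_x = 0  [line -3/8·x + -11/4·y + -77/8 = 0 ∩ |GC|² = 493/4]
2. G_y = -7/2  [line -3/8·x + -11/4·y + -77/8 = 0 ∩ |GC|² = 493/4]
   → G = (0, -7/2)
3. A_x = -2673/493  [E, D, A are collinear ∩ FA ⟂ ED]
4. A_y = -1361/493  [E, D, A are collinear ∩ FA ⟂ ED]
   → A = (-2673/493, -1361/493)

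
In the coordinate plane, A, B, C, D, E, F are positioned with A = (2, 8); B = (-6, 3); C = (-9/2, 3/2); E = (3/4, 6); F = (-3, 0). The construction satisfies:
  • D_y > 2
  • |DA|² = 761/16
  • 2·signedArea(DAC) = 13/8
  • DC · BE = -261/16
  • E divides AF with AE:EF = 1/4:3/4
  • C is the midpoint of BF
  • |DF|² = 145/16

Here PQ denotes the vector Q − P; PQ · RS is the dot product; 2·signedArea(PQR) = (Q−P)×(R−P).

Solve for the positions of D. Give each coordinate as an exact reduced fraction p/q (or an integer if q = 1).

1. D_x = -11/4  [DC · BE = -261/16 ∩ 2·signedArea(DAC) = 13/8]
2. D_y = 3  [DC · BE = -261/16 ∩ 2·signedArea(DAC) = 13/8]
   → D = (-11/4, 3)

D = (-11/4, 3)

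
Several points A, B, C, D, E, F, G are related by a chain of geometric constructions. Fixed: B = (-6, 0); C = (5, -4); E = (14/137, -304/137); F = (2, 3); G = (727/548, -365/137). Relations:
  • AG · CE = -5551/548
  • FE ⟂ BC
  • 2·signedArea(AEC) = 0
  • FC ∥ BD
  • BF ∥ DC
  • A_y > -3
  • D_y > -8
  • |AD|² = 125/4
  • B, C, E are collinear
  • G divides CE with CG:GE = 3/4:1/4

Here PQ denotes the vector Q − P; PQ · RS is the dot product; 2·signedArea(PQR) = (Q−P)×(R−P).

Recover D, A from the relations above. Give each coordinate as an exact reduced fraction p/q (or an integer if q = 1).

1. D_x = -3  [BF ∥ DC ∩ FC ∥ BD]
2. D_y = -7  [BF ∥ DC ∩ FC ∥ BD]
   → D = (-3, -7)
3. A_x = -1/2  [2·signedArea(AEC) = 0 ∩ AG · CE = -5551/548]
4. A_y = -2  [2·signedArea(AEC) = 0 ∩ AG · CE = -5551/548]
   → A = (-1/2, -2)

A = (-1/2, -2)
D = (-3, -7)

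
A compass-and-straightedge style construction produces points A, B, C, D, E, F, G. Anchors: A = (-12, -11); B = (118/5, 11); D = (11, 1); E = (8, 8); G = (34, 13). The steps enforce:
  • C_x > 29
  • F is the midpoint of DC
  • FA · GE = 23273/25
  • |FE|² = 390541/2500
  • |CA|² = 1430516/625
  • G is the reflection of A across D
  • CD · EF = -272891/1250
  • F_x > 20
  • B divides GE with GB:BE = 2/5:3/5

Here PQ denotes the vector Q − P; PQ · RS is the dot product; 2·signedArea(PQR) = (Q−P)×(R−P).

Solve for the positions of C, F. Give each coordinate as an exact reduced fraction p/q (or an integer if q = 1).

C = (746/25, 61/5)
F = (1021/50, 33/5)

1. F_x = 1021/50  [line 26·x + 5·y + -14098/25 = 0 ∩ |FE|² = 390541/2500]
2. F_y = 33/5  [line 26·x + 5·y + -14098/25 = 0 ∩ |FE|² = 390541/2500]
   → F = (1021/50, 33/5)
3. C_x = 746/25  [CD · EF = -272891/1250 ∩ F is the midpoint of DC]
4. C_y = 61/5  [CD · EF = -272891/1250 ∩ F is the midpoint of DC]
   → C = (746/25, 61/5)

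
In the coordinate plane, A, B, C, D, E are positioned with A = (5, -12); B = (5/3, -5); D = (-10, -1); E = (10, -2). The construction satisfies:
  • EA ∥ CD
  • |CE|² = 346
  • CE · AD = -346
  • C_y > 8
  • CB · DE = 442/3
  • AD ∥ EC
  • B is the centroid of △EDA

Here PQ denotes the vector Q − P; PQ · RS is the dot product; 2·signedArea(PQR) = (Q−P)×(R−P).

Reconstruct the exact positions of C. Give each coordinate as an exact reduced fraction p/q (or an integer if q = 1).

C = (-5, 9)

1. C_x = -5  [EA ∥ CD ∩ AD ∥ EC]
2. C_y = 9  [EA ∥ CD ∩ AD ∥ EC]
   → C = (-5, 9)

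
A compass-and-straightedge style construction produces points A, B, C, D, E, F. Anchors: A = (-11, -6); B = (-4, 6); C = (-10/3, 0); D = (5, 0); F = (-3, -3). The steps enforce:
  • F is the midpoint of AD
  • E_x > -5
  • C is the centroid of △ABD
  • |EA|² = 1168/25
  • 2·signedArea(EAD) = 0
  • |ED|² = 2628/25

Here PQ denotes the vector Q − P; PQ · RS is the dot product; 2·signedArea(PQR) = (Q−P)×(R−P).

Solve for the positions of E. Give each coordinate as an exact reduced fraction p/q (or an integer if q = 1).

1. E_x = -23/5  [line -6·x + 16·y + 30 = 0 ∩ |EA|² = 1168/25]
2. E_y = -18/5  [line -6·x + 16·y + 30 = 0 ∩ |EA|² = 1168/25]
   → E = (-23/5, -18/5)

E = (-23/5, -18/5)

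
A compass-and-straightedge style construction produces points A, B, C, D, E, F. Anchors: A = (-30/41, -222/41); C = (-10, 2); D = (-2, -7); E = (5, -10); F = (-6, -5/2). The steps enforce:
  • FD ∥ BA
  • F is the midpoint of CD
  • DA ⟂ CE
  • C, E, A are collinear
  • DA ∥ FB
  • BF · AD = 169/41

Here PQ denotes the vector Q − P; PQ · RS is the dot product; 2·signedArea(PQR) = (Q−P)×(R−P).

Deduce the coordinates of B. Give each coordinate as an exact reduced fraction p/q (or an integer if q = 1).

1. B_x = -194/41  [FD ∥ BA ∩ DA ∥ FB]
2. B_y = -75/82  [FD ∥ BA ∩ DA ∥ FB]
   → B = (-194/41, -75/82)

B = (-194/41, -75/82)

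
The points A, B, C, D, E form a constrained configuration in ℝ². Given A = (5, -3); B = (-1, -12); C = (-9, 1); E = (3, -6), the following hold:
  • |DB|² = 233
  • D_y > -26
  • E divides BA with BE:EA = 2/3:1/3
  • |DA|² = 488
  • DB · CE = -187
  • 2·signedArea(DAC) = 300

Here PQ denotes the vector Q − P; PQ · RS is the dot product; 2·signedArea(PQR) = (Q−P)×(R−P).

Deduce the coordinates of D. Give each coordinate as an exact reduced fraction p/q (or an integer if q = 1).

D = (7, -25)

1. D_x = 7  [DB · CE = -187 ∩ 2·signedArea(DAC) = 300]
2. D_y = -25  [DB · CE = -187 ∩ 2·signedArea(DAC) = 300]
   → D = (7, -25)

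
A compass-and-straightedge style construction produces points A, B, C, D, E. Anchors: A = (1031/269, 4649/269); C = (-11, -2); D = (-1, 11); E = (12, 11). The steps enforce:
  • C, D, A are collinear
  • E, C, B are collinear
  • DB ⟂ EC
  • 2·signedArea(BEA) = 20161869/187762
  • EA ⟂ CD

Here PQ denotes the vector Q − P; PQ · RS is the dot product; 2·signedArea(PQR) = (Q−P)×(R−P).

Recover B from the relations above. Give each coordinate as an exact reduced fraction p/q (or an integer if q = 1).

B = (1499/698, 3791/698)

1. B_x = 1499/698  [E, C, B are collinear ∩ DB ⟂ EC]
2. B_y = 3791/698  [E, C, B are collinear ∩ DB ⟂ EC]
   → B = (1499/698, 3791/698)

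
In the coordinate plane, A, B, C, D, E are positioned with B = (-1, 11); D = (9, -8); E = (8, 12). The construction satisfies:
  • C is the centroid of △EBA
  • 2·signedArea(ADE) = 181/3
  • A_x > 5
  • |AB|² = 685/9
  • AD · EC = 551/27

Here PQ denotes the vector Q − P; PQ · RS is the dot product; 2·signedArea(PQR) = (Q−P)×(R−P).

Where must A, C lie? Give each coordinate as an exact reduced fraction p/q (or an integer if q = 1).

A = (16/3, 5)
C = (37/9, 28/3)

1. A_x = 16/3  [line -20·x + -1·y + 335/3 = 0 ∩ |AB|² = 685/9]
2. A_y = 5  [line -20·x + -1·y + 335/3 = 0 ∩ |AB|² = 685/9]
   → A = (16/3, 5)
3. C_x = 37/9  [AD · EC = 551/27 ∩ C is the centroid of △EBA]
4. C_y = 28/3  [AD · EC = 551/27 ∩ C is the centroid of △EBA]
   → C = (37/9, 28/3)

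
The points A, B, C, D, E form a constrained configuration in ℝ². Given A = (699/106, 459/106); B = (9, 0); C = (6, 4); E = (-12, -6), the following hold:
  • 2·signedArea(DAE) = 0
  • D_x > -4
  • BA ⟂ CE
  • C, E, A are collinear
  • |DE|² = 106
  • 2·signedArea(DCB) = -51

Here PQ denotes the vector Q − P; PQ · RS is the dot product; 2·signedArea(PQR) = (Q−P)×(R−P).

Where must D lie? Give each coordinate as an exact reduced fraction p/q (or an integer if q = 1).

1. D_x = -3  [2·signedArea(DAE) = 0 ∩ 2·signedArea(DCB) = -51]
2. D_y = -1  [2·signedArea(DAE) = 0 ∩ 2·signedArea(DCB) = -51]
   → D = (-3, -1)

D = (-3, -1)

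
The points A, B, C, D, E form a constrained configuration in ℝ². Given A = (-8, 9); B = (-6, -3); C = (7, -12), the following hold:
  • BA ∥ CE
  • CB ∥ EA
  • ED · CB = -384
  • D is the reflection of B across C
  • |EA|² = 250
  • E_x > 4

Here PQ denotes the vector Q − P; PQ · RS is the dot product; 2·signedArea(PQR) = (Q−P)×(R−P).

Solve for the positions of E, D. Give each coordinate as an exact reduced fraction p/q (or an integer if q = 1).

1. E_x = 5  [CB ∥ EA ∩ BA ∥ CE]
2. E_y = 0  [CB ∥ EA ∩ BA ∥ CE]
   → E = (5, 0)
3. D_x = 20  [D is the reflection of B across C]
4. D_y = -21  [D is the reflection of B across C]
   → D = (20, -21)

D = (20, -21)
E = (5, 0)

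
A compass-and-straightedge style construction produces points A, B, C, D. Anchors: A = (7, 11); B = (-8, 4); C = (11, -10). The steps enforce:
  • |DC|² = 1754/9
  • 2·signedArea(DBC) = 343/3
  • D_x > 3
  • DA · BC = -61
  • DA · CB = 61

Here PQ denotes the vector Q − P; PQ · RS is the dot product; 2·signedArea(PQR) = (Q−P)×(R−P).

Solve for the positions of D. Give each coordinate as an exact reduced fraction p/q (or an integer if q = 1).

D = (10/3, 5/3)

1. D_x = 10/3  [DA · CB = 61 ∩ 2·signedArea(DBC) = 343/3]
2. D_y = 5/3  [DA · CB = 61 ∩ 2·signedArea(DBC) = 343/3]
   → D = (10/3, 5/3)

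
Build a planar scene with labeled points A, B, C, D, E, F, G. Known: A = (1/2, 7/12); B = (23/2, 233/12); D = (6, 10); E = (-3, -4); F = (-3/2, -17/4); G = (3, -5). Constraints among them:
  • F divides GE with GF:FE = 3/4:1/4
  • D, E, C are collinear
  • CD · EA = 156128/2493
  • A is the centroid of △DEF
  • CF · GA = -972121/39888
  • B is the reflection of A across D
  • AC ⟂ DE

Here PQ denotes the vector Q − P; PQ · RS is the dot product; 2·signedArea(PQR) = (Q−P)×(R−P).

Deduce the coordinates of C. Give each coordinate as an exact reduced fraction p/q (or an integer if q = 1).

C = (30/277, 694/831)

1. C_x = 30/277  [D, E, C are collinear ∩ AC ⟂ DE]
2. C_y = 694/831  [D, E, C are collinear ∩ AC ⟂ DE]
   → C = (30/277, 694/831)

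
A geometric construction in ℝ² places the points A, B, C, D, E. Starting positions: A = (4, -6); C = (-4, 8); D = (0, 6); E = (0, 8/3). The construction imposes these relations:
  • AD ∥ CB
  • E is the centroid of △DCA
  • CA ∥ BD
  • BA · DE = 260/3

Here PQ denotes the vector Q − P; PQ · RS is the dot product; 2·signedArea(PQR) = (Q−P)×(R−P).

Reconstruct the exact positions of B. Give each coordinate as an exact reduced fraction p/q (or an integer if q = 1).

1. B_x = -8  [CA ∥ BD ∩ AD ∥ CB]
2. B_y = 20  [CA ∥ BD ∩ AD ∥ CB]
   → B = (-8, 20)

B = (-8, 20)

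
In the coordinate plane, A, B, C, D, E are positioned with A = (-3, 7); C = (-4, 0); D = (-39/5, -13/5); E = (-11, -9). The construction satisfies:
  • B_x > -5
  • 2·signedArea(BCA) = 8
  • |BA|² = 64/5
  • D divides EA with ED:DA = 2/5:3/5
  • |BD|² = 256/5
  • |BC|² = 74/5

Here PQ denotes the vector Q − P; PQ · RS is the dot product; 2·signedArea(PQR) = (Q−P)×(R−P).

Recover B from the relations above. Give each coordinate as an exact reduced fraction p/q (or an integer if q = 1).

B = (-23/5, 19/5)

1. B_x = -23/5  [line -7·x + 1·y + -36 = 0 ∩ |BD|² = 256/5]
2. B_y = 19/5  [line -7·x + 1·y + -36 = 0 ∩ |BD|² = 256/5]
   → B = (-23/5, 19/5)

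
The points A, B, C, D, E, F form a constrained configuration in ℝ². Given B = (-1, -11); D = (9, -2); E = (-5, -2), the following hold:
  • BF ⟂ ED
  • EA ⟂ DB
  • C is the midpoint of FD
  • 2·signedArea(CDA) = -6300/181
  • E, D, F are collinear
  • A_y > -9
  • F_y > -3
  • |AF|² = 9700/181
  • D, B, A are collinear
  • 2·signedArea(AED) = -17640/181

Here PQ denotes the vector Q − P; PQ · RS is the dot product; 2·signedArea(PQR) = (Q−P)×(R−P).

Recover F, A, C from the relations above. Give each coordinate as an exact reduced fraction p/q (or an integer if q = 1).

1. F_x = -1  [E, D, F are collinear ∩ BF ⟂ ED]
2. F_y = -2  [E, D, F are collinear ∩ BF ⟂ ED]
   → F = (-1, -2)
3. A_x = 229/181  [D, B, A are collinear ∩ EA ⟂ DB]
4. A_y = -1622/181  [D, B, A are collinear ∩ EA ⟂ DB]
   → A = (229/181, -1622/181)
5. C_x = 4  [C is the midpoint of FD]
6. C_y = -2  [C is the midpoint of FD]
   → C = (4, -2)

A = (229/181, -1622/181)
C = (4, -2)
F = (-1, -2)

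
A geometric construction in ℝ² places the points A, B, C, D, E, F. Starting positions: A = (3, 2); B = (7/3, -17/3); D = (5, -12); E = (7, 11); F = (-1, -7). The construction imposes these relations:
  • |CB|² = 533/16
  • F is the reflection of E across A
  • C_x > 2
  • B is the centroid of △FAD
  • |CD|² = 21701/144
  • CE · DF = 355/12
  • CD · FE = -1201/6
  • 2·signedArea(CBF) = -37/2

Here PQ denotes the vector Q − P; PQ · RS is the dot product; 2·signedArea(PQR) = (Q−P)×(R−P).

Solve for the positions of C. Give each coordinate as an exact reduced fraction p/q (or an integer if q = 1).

C = (17/6, 1/12)

1. C_x = 17/6  [2·signedArea(CBF) = -37/2 ∩ CE · DF = 355/12]
2. C_y = 1/12  [2·signedArea(CBF) = -37/2 ∩ CE · DF = 355/12]
   → C = (17/6, 1/12)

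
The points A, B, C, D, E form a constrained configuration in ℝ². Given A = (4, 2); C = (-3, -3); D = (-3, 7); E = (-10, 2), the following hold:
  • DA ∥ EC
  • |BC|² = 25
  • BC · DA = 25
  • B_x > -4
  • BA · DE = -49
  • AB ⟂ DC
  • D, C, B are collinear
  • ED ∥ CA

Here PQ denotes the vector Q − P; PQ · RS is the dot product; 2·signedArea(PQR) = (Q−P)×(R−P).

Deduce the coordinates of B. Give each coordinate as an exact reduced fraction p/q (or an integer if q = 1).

B = (-3, 2)

1. B_x = -3  [D, C, B are collinear ∩ AB ⟂ DC]
2. B_y = 2  [D, C, B are collinear ∩ AB ⟂ DC]
   → B = (-3, 2)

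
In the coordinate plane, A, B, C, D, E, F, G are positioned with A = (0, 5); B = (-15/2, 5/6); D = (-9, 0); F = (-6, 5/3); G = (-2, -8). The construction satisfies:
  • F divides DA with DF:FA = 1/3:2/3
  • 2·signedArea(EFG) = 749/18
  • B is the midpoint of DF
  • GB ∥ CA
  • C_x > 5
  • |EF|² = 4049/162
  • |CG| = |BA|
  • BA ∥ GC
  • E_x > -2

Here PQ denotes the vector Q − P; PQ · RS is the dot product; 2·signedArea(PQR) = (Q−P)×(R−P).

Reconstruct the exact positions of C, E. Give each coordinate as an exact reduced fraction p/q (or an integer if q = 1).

C = (11/2, -23/6)
E = (-7/6, 7/18)

1. C_x = 11/2  [GB ∥ CA ∩ BA ∥ GC]
2. C_y = -23/6  [GB ∥ CA ∩ BA ∥ GC]
   → C = (11/2, -23/6)
3. E_x = -7/6  [line 29/3·x + 4·y + 175/18 = 0 ∩ |EF|² = 4049/162]
4. E_y = 7/18  [line 29/3·x + 4·y + 175/18 = 0 ∩ |EF|² = 4049/162]
   → E = (-7/6, 7/18)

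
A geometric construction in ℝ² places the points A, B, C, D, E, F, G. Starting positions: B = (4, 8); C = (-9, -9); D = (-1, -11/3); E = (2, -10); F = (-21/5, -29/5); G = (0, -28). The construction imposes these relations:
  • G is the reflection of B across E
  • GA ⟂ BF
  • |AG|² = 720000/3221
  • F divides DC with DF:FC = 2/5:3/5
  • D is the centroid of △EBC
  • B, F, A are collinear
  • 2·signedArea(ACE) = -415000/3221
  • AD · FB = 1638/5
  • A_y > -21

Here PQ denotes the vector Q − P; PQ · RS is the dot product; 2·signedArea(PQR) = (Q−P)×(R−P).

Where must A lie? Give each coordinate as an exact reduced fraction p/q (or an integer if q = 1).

1. A_x = -41400/3221  [B, F, A are collinear ∩ GA ⟂ BF]
2. A_y = -65588/3221  [B, F, A are collinear ∩ GA ⟂ BF]
   → A = (-41400/3221, -65588/3221)

A = (-41400/3221, -65588/3221)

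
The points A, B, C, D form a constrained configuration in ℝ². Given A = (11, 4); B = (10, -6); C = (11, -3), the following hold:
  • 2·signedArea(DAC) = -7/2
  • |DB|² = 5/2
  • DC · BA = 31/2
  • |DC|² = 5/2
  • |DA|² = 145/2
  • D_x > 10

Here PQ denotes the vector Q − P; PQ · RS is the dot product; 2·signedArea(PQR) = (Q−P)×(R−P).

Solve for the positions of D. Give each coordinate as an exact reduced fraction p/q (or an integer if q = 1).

1. D_x = 21/2  [2·signedArea(DAC) = -7/2 ∩ DC · BA = 31/2]
2. D_y = -9/2  [2·signedArea(DAC) = -7/2 ∩ DC · BA = 31/2]
   → D = (21/2, -9/2)

D = (21/2, -9/2)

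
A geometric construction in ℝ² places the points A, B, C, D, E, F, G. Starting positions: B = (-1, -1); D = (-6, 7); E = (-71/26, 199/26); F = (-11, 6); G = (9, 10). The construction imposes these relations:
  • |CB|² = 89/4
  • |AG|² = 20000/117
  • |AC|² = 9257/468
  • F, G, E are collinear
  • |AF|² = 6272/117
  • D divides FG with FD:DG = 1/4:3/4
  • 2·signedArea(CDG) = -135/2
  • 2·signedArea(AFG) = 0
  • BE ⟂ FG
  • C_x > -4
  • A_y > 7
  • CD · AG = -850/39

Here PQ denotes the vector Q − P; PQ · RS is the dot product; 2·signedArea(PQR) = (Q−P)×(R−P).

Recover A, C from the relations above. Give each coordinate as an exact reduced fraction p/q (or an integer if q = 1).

1. A_x = -149/39  [line -4·x + 20·y + -164 = 0 ∩ |AF|² = 6272/117]
2. A_y = 290/39  [line -4·x + 20·y + -164 = 0 ∩ |AF|² = 6272/117]
   → A = (-149/39, 290/39)
3. C_x = -7/2  [2·signedArea(CDG) = -135/2 ∩ CD · AG = -850/39]
4. C_y = 3  [2·signedArea(CDG) = -135/2 ∩ CD · AG = -850/39]
   → C = (-7/2, 3)

A = (-149/39, 290/39)
C = (-7/2, 3)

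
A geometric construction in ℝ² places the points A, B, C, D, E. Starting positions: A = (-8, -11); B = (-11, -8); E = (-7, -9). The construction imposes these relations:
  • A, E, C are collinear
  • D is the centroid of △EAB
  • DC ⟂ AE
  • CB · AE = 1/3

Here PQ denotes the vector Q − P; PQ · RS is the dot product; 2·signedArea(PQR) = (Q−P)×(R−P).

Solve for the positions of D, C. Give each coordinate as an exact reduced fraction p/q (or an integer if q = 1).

1. D_x = -26/3  [D is the centroid of △EAB]
2. D_y = -28/3  [D is the centroid of △EAB]
   → D = (-26/3, -28/3)
3. C_x = -112/15  [A, E, C are collinear ∩ DC ⟂ AE]
4. C_y = -149/15  [A, E, C are collinear ∩ DC ⟂ AE]
   → C = (-112/15, -149/15)

C = (-112/15, -149/15)
D = (-26/3, -28/3)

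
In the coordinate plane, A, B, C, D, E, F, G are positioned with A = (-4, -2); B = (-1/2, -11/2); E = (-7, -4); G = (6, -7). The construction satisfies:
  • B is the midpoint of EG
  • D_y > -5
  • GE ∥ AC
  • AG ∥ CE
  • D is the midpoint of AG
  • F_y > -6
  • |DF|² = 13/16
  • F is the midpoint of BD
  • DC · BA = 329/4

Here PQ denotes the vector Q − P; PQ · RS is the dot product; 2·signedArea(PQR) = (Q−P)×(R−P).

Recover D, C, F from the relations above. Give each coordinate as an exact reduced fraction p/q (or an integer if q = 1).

1. D_x = 1  [D is the midpoint of AG]
2. D_y = -9/2  [D is the midpoint of AG]
   → D = (1, -9/2)
3. C_x = -17  [AG ∥ CE ∩ GE ∥ AC]
4. C_y = 1  [AG ∥ CE ∩ GE ∥ AC]
   → C = (-17, 1)
5. F_x = 1/4  [F is the midpoint of BD]
6. F_y = -5  [F is the midpoint of BD]
   → F = (1/4, -5)

C = (-17, 1)
D = (1, -9/2)
F = (1/4, -5)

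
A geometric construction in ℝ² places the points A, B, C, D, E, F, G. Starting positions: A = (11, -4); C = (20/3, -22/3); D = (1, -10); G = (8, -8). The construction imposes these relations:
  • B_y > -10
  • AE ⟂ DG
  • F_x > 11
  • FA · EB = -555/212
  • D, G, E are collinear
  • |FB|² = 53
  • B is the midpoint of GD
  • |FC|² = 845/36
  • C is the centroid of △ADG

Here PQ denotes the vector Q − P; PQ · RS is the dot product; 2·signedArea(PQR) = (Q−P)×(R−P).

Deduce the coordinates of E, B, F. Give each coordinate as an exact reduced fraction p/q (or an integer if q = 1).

B = (9/2, -9)
E = (627/53, -366/53)
F = (23/2, -7)

1. E_x = 627/53  [D, G, E are collinear ∩ AE ⟂ DG]
2. E_y = -366/53  [D, G, E are collinear ∩ AE ⟂ DG]
   → E = (627/53, -366/53)
3. B_x = 9/2  [B is the midpoint of GD]
4. B_y = -9  [B is the midpoint of GD]
   → B = (9/2, -9)
5. F_x = 23/2  [line 777/106·x + 111/53·y + -14763/212 = 0 ∩ |FC|² = 845/36]
6. F_y = -7  [line 777/106·x + 111/53·y + -14763/212 = 0 ∩ |FC|² = 845/36]
   → F = (23/2, -7)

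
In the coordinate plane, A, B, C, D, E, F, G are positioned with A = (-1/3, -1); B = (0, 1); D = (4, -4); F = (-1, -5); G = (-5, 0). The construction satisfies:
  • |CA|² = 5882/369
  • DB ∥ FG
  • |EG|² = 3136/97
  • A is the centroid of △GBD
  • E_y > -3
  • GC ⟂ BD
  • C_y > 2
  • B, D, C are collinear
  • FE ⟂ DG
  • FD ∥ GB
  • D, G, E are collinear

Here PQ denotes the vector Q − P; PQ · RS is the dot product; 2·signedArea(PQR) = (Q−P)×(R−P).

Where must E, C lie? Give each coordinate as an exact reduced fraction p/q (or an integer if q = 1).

1. E_x = 19/97  [D, G, E are collinear ∩ FE ⟂ DG]
2. E_y = -224/97  [D, G, E are collinear ∩ FE ⟂ DG]
   → E = (19/97, -224/97)
3. C_x = -60/41  [B, D, C are collinear ∩ GC ⟂ BD]
4. C_y = 116/41  [B, D, C are collinear ∩ GC ⟂ BD]
   → C = (-60/41, 116/41)

C = (-60/41, 116/41)
E = (19/97, -224/97)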